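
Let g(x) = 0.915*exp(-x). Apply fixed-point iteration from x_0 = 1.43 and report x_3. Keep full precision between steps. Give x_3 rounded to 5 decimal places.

x_1 = g(1.430000) = 0.218968
x_2 = g(0.218968) = 0.735063
x_3 = g(0.735063) = 0.438720

0.43872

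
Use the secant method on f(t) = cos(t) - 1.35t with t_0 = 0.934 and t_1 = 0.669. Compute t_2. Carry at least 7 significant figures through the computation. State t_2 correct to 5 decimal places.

Secant update: t_(k+1) = t_k − f(t_k)·(t_k − t_(k-1))/(f(t_k) − f(t_(k-1))).
f(t_0) = -0.666277, f(t_1) = -0.118708
t_2 = 0.669000 - (-0.118708)·(0.669000 - 0.934000)/(-0.118708 - (-0.666277)) = 0.611551; f(t_2) = -0.006835

0.61155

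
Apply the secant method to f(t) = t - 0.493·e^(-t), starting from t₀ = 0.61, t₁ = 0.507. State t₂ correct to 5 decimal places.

0.34316

Secant update: t_(k+1) = t_k − f(t_k)·(t_k − t_(k-1))/(f(t_k) − f(t_(k-1))).
f(t_0) = 0.342128, f(t_1) = 0.210066
t_2 = 0.507000 - (0.210066)·(0.507000 - 0.610000)/(0.210066 - (0.342128)) = 0.343161; f(t_2) = -0.006634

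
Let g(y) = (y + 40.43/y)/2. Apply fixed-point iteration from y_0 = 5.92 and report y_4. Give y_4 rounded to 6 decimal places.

6.358459

y_1 = g(5.920000) = 6.374696
y_2 = g(6.374696) = 6.358480
y_3 = g(6.358480) = 6.358459
y_4 = g(6.358459) = 6.358459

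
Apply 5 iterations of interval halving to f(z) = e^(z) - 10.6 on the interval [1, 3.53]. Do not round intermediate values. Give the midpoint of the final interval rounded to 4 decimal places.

2.3836

f(1.000000) = -7.881718, f(3.530000) = 23.523968 (opposite signs)
step 1: m = 2.265000, f(m) = -0.968875 < 0 → root in [2.265000, 3.530000]
step 2: m = 2.897500, f(m) = 7.528767 > 0 → root in [2.265000, 2.897500]
step 3: m = 2.581250, f(m) = 2.613645 > 0 → root in [2.265000, 2.581250]
step 4: m = 2.423125, f(m) = 0.681058 > 0 → root in [2.265000, 2.423125]
step 5: m = 2.344062, f(m) = -0.176504 < 0 → root in [2.344062, 2.423125]
Midpoint of [2.344062, 2.423125] = 2.383594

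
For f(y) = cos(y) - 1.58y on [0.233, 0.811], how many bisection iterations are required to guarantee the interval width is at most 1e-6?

20

Initial width b − a = 0.811 − 0.233 = 0.578000.
After n steps the width is (b−a)/2^n; need (b−a)/2^n ≤ 1e-6.
So n ≥ log₂(0.578000/1e-6) = log₂(578000.0000) ≈ 19.1407.
Hence n = 20.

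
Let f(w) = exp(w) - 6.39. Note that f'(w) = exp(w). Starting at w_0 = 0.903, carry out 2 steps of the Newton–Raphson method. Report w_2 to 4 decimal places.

Newton update: w ← w − f(w)/f'(w).
w_0 = 0.903000: f = -3.923007, f' = 2.466993 → w_1 = 0.903000 - (-3.923007)/(2.466993) = 2.493198
w_1 = 2.493198: f = 5.709908, f' = 12.099908 → w_2 = 2.493198 - (5.709908)/(12.099908) = 2.021301

2.0213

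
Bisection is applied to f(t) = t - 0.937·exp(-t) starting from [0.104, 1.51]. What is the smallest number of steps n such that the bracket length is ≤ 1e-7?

24

Initial width b − a = 1.51 − 0.104 = 1.406000.
After n steps the width is (b−a)/2^n; need (b−a)/2^n ≤ 1e-7.
So n ≥ log₂(1.406000/1e-7) = log₂(14060000.0000) ≈ 23.7451.
Hence n = 24.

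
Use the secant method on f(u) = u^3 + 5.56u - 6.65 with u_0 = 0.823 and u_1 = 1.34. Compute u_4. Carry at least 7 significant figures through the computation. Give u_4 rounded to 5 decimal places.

Secant update: u_(k+1) = u_k − f(u_k)·(u_k − u_(k-1))/(f(u_k) − f(u_(k-1))).
f(u_0) = -1.516678, f(u_1) = 3.206504
u_2 = 1.340000 - (3.206504)·(1.340000 - 0.823000)/(3.206504 - (-1.516678)) = 0.989016; f(u_2) = -0.183665
u_3 = 0.989016 - (-0.183665)·(0.989016 - 1.340000)/(-0.183665 - (3.206504)) = 1.008031; f(u_3) = -0.021065
u_4 = 1.008031 - (-0.021065)·(1.008031 - 0.989016)/(-0.021065 - (-0.183665)) = 1.010494; f(u_4) = 0.000159

1.01049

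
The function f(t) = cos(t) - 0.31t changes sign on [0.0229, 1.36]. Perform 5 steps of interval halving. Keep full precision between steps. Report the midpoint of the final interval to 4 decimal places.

f(0.022900) = 0.992639, f(1.360000) = -0.212361 (opposite signs)
step 1: m = 0.691450, f(m) = 0.555973 > 0 → root in [0.691450, 1.360000]
step 2: m = 1.025725, f(m) = 0.200504 > 0 → root in [1.025725, 1.360000]
step 3: m = 1.192862, f(m) = -0.000786 < 0 → root in [1.025725, 1.192862]
step 4: m = 1.109294, f(m) = 0.101413 > 0 → root in [1.109294, 1.192862]
step 5: m = 1.151078, f(m) = 0.050669 > 0 → root in [1.151078, 1.192862]
Midpoint of [1.151078, 1.192862] = 1.171970

1.1720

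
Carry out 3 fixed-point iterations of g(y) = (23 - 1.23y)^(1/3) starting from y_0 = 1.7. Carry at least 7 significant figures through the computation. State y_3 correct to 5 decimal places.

y_1 = g(1.700000) = 2.754933
y_2 = g(2.754933) = 2.696724
y_3 = g(2.696724) = 2.700001

2.70000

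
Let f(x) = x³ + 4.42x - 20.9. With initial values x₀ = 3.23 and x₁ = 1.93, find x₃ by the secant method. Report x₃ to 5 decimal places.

Secant update: x_(k+1) = x_k − f(x_k)·(x_k − x_(k-1))/(f(x_k) − f(x_(k-1))).
f(x_0) = 27.074867, f(x_1) = -5.180343
x_2 = 1.930000 - (-5.180343)·(1.930000 - 3.230000)/(-5.180343 - (27.074867)) = 2.138786; f(x_2) = -1.662886
x_3 = 2.138786 - (-1.662886)·(2.138786 - 1.930000)/(-1.662886 - (-5.180343)) = 2.237490; f(x_3) = 0.191399

2.23749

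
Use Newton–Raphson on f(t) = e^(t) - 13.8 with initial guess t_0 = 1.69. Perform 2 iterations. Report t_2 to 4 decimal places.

2.7788

Newton update: t ← t − f(t)/f'(t).
f'(t) = e^(t)
t_0 = 1.690000: f = -8.380519, f' = 5.419481 → t_1 = 1.690000 - (-8.380519)/(5.419481) = 3.236369
t_1 = 3.236369: f = 11.641188, f' = 25.441188 → t_2 = 3.236369 - (11.641188)/(25.441188) = 2.778797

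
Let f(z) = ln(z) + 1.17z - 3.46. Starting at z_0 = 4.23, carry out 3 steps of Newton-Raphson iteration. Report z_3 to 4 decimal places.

2.2603

f'(z) = 1/z + 1.17
z_0 = 4.230000: f = 2.931302, f' = 1.406407 → z_1 = 4.230000 - (2.931302)/(1.406407) = 2.145751
z_1 = 2.145751: f = -0.185982, f' = 1.636037 → z_2 = 2.145751 - (-0.185982)/(1.636037) = 2.259429
z_2 = 2.259429: f = -0.001356, f' = 1.612590 → z_3 = 2.259429 - (-0.001356)/(1.612590) = 2.260270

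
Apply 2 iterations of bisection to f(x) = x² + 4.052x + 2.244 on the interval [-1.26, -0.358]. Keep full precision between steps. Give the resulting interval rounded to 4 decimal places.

f(-1.260000) = -1.273920, f(-0.358000) = 0.921548 (opposite signs)
step 1: m = -0.809000, f(m) = -0.379587 < 0 → root in [-0.809000, -0.358000]
step 2: m = -0.583500, f(m) = 0.220130 > 0 → root in [-0.809000, -0.583500]

[-0.8090, -0.5835]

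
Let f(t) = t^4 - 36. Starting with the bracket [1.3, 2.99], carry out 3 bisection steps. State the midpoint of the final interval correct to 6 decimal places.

f(1.300000) = -33.143900, f(2.990000) = 43.925388 (opposite signs)
step 1: m = 2.145000, f(m) = -14.830569 < 0 → root in [2.145000, 2.990000]
step 2: m = 2.567500, f(m) = 7.455206 > 0 → root in [2.145000, 2.567500]
step 3: m = 2.356250, f(m) = -5.176250 < 0 → root in [2.356250, 2.567500]
Midpoint of [2.356250, 2.567500] = 2.461875

2.461875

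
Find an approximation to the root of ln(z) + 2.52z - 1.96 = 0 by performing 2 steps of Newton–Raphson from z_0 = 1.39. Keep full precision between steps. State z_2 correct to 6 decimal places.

0.844525

f'(z) = 1/z + 2.52
z_0 = 1.390000: f = 1.872104, f' = 3.239424 → z_1 = 1.390000 - (1.872104)/(3.239424) = 0.812088
z_1 = 0.812088: f = -0.121687, f' = 3.751394 → z_2 = 0.812088 - (-0.121687)/(3.751394) = 0.844525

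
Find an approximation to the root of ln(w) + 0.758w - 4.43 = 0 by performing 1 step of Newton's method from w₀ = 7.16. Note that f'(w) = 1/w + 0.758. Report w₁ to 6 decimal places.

3.856105

w_0 = 7.160000: f = 2.965790, f' = 0.897665 → w_1 = 7.160000 - (2.965790)/(0.897665) = 3.856105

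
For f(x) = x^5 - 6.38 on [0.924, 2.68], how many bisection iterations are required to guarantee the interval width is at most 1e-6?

21

Initial width b − a = 2.68 − 0.924 = 1.756000.
After n steps the width is (b−a)/2^n; need (b−a)/2^n ≤ 1e-6.
So n ≥ log₂(1.756000/1e-6) = log₂(1756000.0000) ≈ 20.7439.
Hence n = 21.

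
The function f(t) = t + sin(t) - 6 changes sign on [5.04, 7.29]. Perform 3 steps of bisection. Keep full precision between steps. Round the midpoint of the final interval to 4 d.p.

f(5.040000) = -1.906814, f(7.290000) = 2.135133 (opposite signs)
step 1: m = 6.165000, f(m) = 0.047090 > 0 → root in [5.040000, 6.165000]
step 2: m = 5.602500, f(m) = -1.026826 < 0 → root in [5.602500, 6.165000]
step 3: m = 5.883750, f(m) = -0.505148 < 0 → root in [5.883750, 6.165000]
Midpoint of [5.883750, 6.165000] = 6.024375

6.0244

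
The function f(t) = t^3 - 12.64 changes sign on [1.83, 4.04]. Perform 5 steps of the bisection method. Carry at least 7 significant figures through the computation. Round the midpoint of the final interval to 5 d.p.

f(1.830000) = -6.511513, f(4.040000) = 53.299264 (opposite signs)
step 1: m = 2.935000, f(m) = 12.642750 > 0 → root in [1.830000, 2.935000]
step 2: m = 2.382500, f(m) = 0.883800 > 0 → root in [1.830000, 2.382500]
step 3: m = 2.106250, f(m) = -3.296066 < 0 → root in [2.106250, 2.382500]
step 4: m = 2.244375, f(m) = -1.334591 < 0 → root in [2.244375, 2.382500]
step 5: m = 2.313438, f(m) = -0.258499 < 0 → root in [2.313438, 2.382500]
Midpoint of [2.313438, 2.382500] = 2.347969

2.34797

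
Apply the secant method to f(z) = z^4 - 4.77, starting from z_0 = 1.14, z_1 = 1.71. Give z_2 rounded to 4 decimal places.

1.3960

f(z_0) = -3.081040, f(z_1) = 3.780361
z_2 = 1.710000 - (3.780361)·(1.710000 - 1.140000)/(3.780361 - (-3.081040)) = 1.395953; f(z_2) = -0.972633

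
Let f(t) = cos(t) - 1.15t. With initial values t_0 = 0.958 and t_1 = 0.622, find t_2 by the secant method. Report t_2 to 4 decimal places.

f(t_0) = -0.526543, f(t_1) = 0.097415
t_2 = 0.622000 - (0.097415)·(0.622000 - 0.958000)/(0.097415 - (-0.526543)) = 0.674458; f(t_2) = 0.005419

0.6745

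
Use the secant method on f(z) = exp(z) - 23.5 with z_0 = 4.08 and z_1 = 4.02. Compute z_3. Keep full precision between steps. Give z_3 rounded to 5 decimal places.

3.26468

f(z_0) = 35.645470, f(z_1) = 32.201106
z_2 = 4.020000 - (32.201106)·(4.020000 - 4.080000)/(32.201106 - (35.645470)) = 3.459064; f(z_2) = 8.287223
z_3 = 3.459064 - (8.287223)·(3.459064 - 4.020000)/(8.287223 - (32.201106)) = 3.264675; f(z_3) = 2.671612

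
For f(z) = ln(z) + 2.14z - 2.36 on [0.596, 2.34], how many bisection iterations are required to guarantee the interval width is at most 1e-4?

15

Initial width b − a = 2.34 − 0.596 = 1.744000.
After n steps the width is (b−a)/2^n; need (b−a)/2^n ≤ 1e-4.
So n ≥ log₂(1.744000/1e-4) = log₂(17440.0000) ≈ 14.0901.
Hence n = 15.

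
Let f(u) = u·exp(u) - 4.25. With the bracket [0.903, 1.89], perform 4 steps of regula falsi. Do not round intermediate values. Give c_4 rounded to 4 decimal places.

1.2269

f(0.903000) = -2.022305, f(1.890000) = 8.260607
step 1: c = 1.097110, f(c) = -0.963611 < 0 → new bracket [1.097110, 1.890000]
step 2: c = 1.179939, f(c) = -0.410268 < 0 → new bracket [1.179939, 1.890000]
step 3: c = 1.213536, f(c) = -0.166007 < 0 → new bracket [1.213536, 1.890000]
step 4: c = 1.226863, f(c) = -0.065767 < 0 → new bracket [1.226863, 1.890000]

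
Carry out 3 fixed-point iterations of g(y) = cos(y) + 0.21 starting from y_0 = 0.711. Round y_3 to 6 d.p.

0.922889

y_1 = g(0.711000) = 0.967710
y_2 = g(0.967710) = 0.777187
y_3 = g(0.777187) = 0.922889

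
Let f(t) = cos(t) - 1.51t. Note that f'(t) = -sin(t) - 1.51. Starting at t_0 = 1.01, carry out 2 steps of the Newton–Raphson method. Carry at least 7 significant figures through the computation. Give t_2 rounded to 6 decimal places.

t_0 = 1.010000: f = -0.993239, f' = -2.356832 → t_1 = 1.010000 - (-0.993239)/(-2.356832) = 0.588570
t_1 = 0.588570: f = -0.057006, f' = -2.065172 → t_2 = 0.588570 - (-0.057006)/(-2.065172) = 0.560967

0.560967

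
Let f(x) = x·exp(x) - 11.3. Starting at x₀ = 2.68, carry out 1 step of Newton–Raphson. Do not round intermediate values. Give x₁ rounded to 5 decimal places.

Newton update: x ← x − f(x)/f'(x).
f'(x) = (x + 1)·exp(x)
x_0 = 2.680000: f = 27.788050, f' = 53.673143 → x_1 = 2.680000 - (27.788050)/(53.673143) = 2.162273

2.16227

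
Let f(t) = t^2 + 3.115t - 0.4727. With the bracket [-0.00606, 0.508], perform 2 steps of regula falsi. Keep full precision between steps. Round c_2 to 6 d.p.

f(-0.006060) = -0.491540, f(0.508000) = 1.367784
step 1: c = 0.129839, f(c) = -0.051392 < 0 → new bracket [0.129839, 0.508000]
step 2: c = 0.143534, f(c) = -0.004991 < 0 → new bracket [0.143534, 0.508000]

0.143534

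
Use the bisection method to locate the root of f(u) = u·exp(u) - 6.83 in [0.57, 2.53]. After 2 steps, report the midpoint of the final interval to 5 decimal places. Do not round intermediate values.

f(0.570000) = -5.822088, f(2.530000) = 24.930371 (opposite signs)
step 1: m = 1.550000, f(m) = 0.472779 > 0 → root in [0.570000, 1.550000]
step 2: m = 1.060000, f(m) = -3.770447 < 0 → root in [1.060000, 1.550000]
Midpoint of [1.060000, 1.550000] = 1.305000

1.30500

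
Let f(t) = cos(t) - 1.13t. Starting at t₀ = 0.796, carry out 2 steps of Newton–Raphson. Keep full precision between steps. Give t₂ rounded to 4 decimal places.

f'(t) = -sin(t) - 1.13
t_0 = 0.796000: f = -0.199909, f' = -1.844564 → t_1 = 0.796000 - (-0.199909)/(-1.844564) = 0.687622
t_1 = 0.687622: f = -0.004256, f' = -1.764702 → t_2 = 0.687622 - (-0.004256)/(-1.764702) = 0.685211

0.6852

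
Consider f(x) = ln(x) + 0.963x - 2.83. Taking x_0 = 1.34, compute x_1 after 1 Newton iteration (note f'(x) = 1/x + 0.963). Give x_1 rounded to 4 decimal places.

x_0 = 1.340000: f = -1.246910, f' = 1.709269 → x_1 = 1.340000 - (-1.246910)/(1.709269) = 2.069499

2.0695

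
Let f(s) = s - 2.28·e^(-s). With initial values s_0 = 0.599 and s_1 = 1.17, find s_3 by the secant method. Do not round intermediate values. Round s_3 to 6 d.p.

0.912897

f(s_0) = -0.653542, f(s_1) = 0.462363
s_2 = 1.170000 - (0.462363)·(1.170000 - 0.599000)/(0.462363 - (-0.653542)) = 0.933412; f(s_2) = 0.036894
s_3 = 0.933412 - (0.036894)·(0.933412 - 1.170000)/(0.036894 - (0.462363)) = 0.912897; f(s_3) = -0.002204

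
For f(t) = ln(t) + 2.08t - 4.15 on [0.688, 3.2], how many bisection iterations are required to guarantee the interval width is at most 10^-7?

25

Initial width b − a = 3.2 − 0.688 = 2.512000.
After n steps the width is (b−a)/2^n; need (b−a)/2^n ≤ 10^-7.
So n ≥ log₂(2.512000/10^-7) = log₂(25120000.0000) ≈ 24.5823.
Hence n = 25.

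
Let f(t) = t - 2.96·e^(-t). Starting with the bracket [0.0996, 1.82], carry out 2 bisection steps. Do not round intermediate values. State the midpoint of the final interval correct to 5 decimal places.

f(0.099600) = -2.579790, f(1.820000) = 1.340404 (opposite signs)
step 1: m = 0.959800, f(m) = -0.173790 < 0 → root in [0.959800, 1.820000]
step 2: m = 1.389900, f(m) = 0.652563 > 0 → root in [0.959800, 1.389900]
Midpoint of [0.959800, 1.389900] = 1.174850

1.17485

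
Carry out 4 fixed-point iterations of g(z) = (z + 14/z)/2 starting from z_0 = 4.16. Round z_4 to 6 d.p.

3.741657

z_1 = g(4.160000) = 3.762692
z_2 = g(3.762692) = 3.741716
z_3 = g(3.741716) = 3.741657
z_4 = g(3.741657) = 3.741657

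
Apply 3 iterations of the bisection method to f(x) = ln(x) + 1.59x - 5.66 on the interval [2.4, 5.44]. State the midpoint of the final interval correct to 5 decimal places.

2.97000

f(2.400000) = -0.968531, f(5.440000) = 4.683379 (opposite signs)
step 1: m = 3.920000, f(m) = 1.938892 > 0 → root in [2.400000, 3.920000]
step 2: m = 3.160000, f(m) = 0.514972 > 0 → root in [2.400000, 3.160000]
step 3: m = 2.780000, f(m) = -0.217349 < 0 → root in [2.780000, 3.160000]
Midpoint of [2.780000, 3.160000] = 2.970000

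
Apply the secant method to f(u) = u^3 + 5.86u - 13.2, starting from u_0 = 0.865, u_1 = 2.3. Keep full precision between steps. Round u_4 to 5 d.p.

1.58240

f(u_0) = -7.483885, f(u_1) = 12.445000
u_2 = 2.300000 - (12.445000)·(2.300000 - 0.865000)/(12.445000 - (-7.483885)) = 1.403885; f(u_2) = -2.206328
u_3 = 1.403885 - (-2.206328)·(1.403885 - 2.300000)/(-2.206328 - (12.445000)) = 1.538830; f(u_3) = -0.538511
u_4 = 1.538830 - (-0.538511)·(1.538830 - 1.403885)/(-0.538511 - (-2.206328)) = 1.582402; f(u_4) = 0.035197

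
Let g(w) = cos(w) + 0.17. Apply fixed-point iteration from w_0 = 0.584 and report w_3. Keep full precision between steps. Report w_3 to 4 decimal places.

w_1 = g(0.584000) = 1.004264
w_2 = g(1.004264) = 0.706709
w_3 = g(0.706709) = 0.930503

0.9305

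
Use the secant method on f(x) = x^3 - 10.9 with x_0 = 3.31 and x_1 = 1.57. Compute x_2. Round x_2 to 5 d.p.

Secant update: x_(k+1) = x_k − f(x_k)·(x_k − x_(k-1))/(f(x_k) − f(x_(k-1))).
f(x_0) = 25.364691, f(x_1) = -7.030107
x_2 = 1.570000 - (-7.030107)·(1.570000 - 3.310000)/(-7.030107 - (25.364691)) = 1.947603; f(x_2) = -3.512431

1.94760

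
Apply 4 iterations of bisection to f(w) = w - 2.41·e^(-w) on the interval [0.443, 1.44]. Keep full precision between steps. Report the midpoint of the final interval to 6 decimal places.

0.910344

f(0.443000) = -1.104478, f(1.440000) = 0.869004 (opposite signs)
step 1: m = 0.941500, f(m) = 0.001498 > 0 → root in [0.443000, 0.941500]
step 2: m = 0.692250, f(m) = -0.513832 < 0 → root in [0.692250, 0.941500]
step 3: m = 0.816875, f(m) = -0.247887 < 0 → root in [0.816875, 0.941500]
step 4: m = 0.879188, f(m) = -0.121252 < 0 → root in [0.879188, 0.941500]
Midpoint of [0.879188, 0.941500] = 0.910344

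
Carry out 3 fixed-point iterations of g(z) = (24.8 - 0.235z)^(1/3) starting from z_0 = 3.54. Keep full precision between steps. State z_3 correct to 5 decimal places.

z_1 = g(3.540000) = 2.883221
z_2 = g(2.883221) = 2.889396
z_3 = g(2.889396) = 2.889338

2.88934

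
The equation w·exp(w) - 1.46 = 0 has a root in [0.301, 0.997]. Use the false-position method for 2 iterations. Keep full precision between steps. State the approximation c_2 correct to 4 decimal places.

False-position update: c = (a·f(b) − b·f(a))/(f(b) − f(a)); replace the endpoint whose sign matches f(c).
f(0.301000) = -1.053286, f(0.997000) = 1.242009
step 1: c = 0.620387, f(c) = -0.306299 < 0 → new bracket [0.620387, 0.997000]
step 2: c = 0.694892, f(c) = -0.067790 < 0 → new bracket [0.694892, 0.997000]

0.6949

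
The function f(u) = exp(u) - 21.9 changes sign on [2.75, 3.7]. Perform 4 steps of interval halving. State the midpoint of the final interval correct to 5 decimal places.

3.07656

f(2.750000) = -6.257368, f(3.700000) = 18.547304 (opposite signs)
step 1: m = 3.225000, f(m) = 3.253574 > 0 → root in [2.750000, 3.225000]
step 2: m = 2.987500, f(m) = -2.063970 < 0 → root in [2.987500, 3.225000]
step 3: m = 3.106250, f(m) = 0.437123 > 0 → root in [2.987500, 3.106250]
step 4: m = 3.046875, f(m) = -0.850538 < 0 → root in [3.046875, 3.106250]
Midpoint of [3.046875, 3.106250] = 3.076563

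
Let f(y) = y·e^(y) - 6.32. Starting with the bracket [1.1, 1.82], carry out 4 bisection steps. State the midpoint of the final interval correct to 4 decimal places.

f(1.100000) = -3.015417, f(1.820000) = 4.912782 (opposite signs)
step 1: m = 1.460000, f(m) = -0.033299 < 0 → root in [1.460000, 1.820000]
step 2: m = 1.640000, f(m) = 2.134478 > 0 → root in [1.460000, 1.640000]
step 3: m = 1.550000, f(m) = 0.982779 > 0 → root in [1.460000, 1.550000]
step 4: m = 1.505000, f(m) = 0.458751 > 0 → root in [1.460000, 1.505000]
Midpoint of [1.460000, 1.505000] = 1.482500

1.4825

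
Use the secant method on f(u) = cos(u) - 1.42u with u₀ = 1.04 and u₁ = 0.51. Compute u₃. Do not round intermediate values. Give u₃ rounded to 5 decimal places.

Secant update: u_(k+1) = u_k − f(u_k)·(u_k − u_(k-1))/(f(u_k) − f(u_(k-1))).
f(u_0) = -0.970580, f(u_1) = 0.148545
u_2 = 0.510000 - (0.148545)·(0.510000 - 1.040000)/(0.148545 - (-0.970580)) = 0.580348; f(u_2) = 0.012177
u_3 = 0.580348 - (0.012177)·(0.580348 - 0.510000)/(0.012177 - (0.148545)) = 0.586630; f(u_3) = -0.000204

0.58663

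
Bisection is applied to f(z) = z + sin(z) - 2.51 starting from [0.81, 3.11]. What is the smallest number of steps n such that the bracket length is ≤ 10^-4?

15

Initial width b − a = 3.11 − 0.81 = 2.300000.
After n steps the width is (b−a)/2^n; need (b−a)/2^n ≤ 10^-4.
So n ≥ log₂(2.300000/10^-4) = log₂(23000.0000) ≈ 14.4893.
Hence n = 15.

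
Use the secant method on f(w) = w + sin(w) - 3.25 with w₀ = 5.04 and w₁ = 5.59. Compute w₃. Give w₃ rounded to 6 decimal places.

f(w_0) = 0.843186, f(w_1) = 1.701009
w_2 = 5.590000 - (1.701009)·(5.590000 - 5.040000)/(1.701009 - (0.843186)) = 4.499385; f(w_2) = 0.271984
w_3 = 4.499385 - (0.271984)·(4.499385 - 5.590000)/(0.271984 - (1.701009)) = 4.291809; f(w_3) = 0.128957

4.291809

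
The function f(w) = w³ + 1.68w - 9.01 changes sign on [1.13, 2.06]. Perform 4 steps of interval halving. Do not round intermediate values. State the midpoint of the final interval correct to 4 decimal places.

1.7984

f(1.130000) = -5.668703, f(2.060000) = 3.192616 (opposite signs)
step 1: m = 1.595000, f(m) = -2.272680 < 0 → root in [1.595000, 2.060000]
step 2: m = 1.827500, f(m) = 0.163605 > 0 → root in [1.595000, 1.827500]
step 3: m = 1.711250, f(m) = -1.123916 < 0 → root in [1.711250, 1.827500]
step 4: m = 1.769375, f(m) = -0.498089 < 0 → root in [1.769375, 1.827500]
Midpoint of [1.769375, 1.827500] = 1.798438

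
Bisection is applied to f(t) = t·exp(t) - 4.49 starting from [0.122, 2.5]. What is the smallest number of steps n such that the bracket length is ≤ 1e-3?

Initial width b − a = 2.5 − 0.122 = 2.378000.
After n steps the width is (b−a)/2^n; need (b−a)/2^n ≤ 1e-3.
So n ≥ log₂(2.378000/1e-3) = log₂(2378.0000) ≈ 11.2155.
Hence n = 12.

12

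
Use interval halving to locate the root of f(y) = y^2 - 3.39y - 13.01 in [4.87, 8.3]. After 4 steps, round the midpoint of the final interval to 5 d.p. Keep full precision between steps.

f(4.870000) = -5.802400, f(8.300000) = 27.743000 (opposite signs)
step 1: m = 6.585000, f(m) = 8.029075 > 0 → root in [4.870000, 6.585000]
step 2: m = 5.727500, f(m) = 0.378031 > 0 → root in [4.870000, 5.727500]
step 3: m = 5.298750, f(m) = -2.896011 < 0 → root in [5.298750, 5.727500]
step 4: m = 5.513125, f(m) = -1.304946 < 0 → root in [5.513125, 5.727500]
Midpoint of [5.513125, 5.727500] = 5.620313

5.62031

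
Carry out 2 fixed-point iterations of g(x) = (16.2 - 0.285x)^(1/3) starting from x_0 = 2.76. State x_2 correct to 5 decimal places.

2.49282

x_1 = g(2.760000) = 2.488663
x_2 = g(2.488663) = 2.492818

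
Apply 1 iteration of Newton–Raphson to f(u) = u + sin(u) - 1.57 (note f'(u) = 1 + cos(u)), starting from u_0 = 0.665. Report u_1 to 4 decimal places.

u_0 = 0.665000: f = -0.287941, f' = 1.786917 → u_1 = 0.665000 - (-0.287941)/(1.786917) = 0.826138

0.8261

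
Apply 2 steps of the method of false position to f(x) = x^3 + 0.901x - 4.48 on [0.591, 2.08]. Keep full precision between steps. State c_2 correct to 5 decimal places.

1.36178

False-position update: c = (a·f(b) − b·f(a))/(f(b) − f(a)); replace the endpoint whose sign matches f(c).
f(0.591000) = -3.741084, f(2.080000) = 6.392992
step 1: c = 1.140678, f(c) = -1.968062 < 0 → new bracket [1.140678, 2.080000]
step 2: c = 1.361779, f(c) = -0.727694 < 0 → new bracket [1.361779, 2.080000]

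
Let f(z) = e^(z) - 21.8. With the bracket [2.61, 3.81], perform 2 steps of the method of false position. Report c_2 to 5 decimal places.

3.02963

f(2.610000) = -8.200949, f(3.810000) = 23.350439
step 1: c = 2.921908, f(c) = -3.223297 < 0 → new bracket [2.921908, 3.810000]
step 2: c = 3.029631, f(c) = -1.110413 < 0 → new bracket [3.029631, 3.810000]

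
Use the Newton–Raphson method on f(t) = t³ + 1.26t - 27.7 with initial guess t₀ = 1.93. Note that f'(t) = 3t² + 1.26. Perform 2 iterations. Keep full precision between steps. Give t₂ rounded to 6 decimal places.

2.953943

t_0 = 1.930000: f = -18.079143, f' = 12.434700 → t_1 = 1.930000 - (-18.079143)/(12.434700) = 3.383927
t_1 = 3.383927: f = 15.312959, f' = 35.612881 → t_2 = 3.383927 - (15.312959)/(35.612881) = 2.953943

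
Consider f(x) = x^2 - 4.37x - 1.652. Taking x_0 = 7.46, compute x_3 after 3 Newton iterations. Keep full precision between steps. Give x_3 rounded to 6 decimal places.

4.721164

Newton update: x ← x − f(x)/f'(x).
f'(x) = 2x - 4.37
x_0 = 7.460000: f = 21.399400, f' = 10.550000 → x_1 = 7.460000 - (21.399400)/(10.550000) = 5.431621
x_1 = 5.431621: f = 4.114322, f' = 6.493242 → x_2 = 5.431621 - (4.114322)/(6.493242) = 4.797989
x_2 = 4.797989: f = 0.401489, f' = 5.225979 → x_3 = 4.797989 - (0.401489)/(5.225979) = 4.721164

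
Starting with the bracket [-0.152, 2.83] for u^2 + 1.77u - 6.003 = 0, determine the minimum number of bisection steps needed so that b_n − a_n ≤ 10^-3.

Initial width b − a = 2.83 − -0.152 = 2.982000.
After n steps the width is (b−a)/2^n; need (b−a)/2^n ≤ 10^-3.
So n ≥ log₂(2.982000/10^-3) = log₂(2982.0000) ≈ 11.5421.
Hence n = 12.

12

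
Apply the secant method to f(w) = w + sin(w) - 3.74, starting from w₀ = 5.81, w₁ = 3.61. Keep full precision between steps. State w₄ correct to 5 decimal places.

f(w_0) = 1.614276, f(w_1) = -0.581466
w_2 = 3.610000 - (-0.581466)·(3.610000 - 5.810000)/(-0.581466 - (1.614276)) = 4.192593; f(w_2) = -0.415327
w_3 = 4.192593 - (-0.415327)·(4.192593 - 3.610000)/(-0.415327 - (-0.581466)) = 5.649011; f(w_3) = 1.316499
w_4 = 5.649011 - (1.316499)·(5.649011 - 4.192593)/(1.316499 - (-0.415327)) = 4.541872; f(w_4) = -0.183625

4.54187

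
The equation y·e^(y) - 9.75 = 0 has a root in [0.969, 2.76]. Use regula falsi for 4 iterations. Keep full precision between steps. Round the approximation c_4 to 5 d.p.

1.65401

f(0.969000) = -7.196387, f(2.760000) = 33.857567
step 1: c = 1.282946, f(c) = -5.122091 < 0 → new bracket [1.282946, 2.760000]
step 2: c = 1.477037, f(c) = -3.280652 < 0 → new bracket [1.477037, 2.760000]
step 3: c = 1.590369, f(c) = -1.948347 < 0 → new bracket [1.590369, 2.760000]
step 4: c = 1.654014, f(c) = -1.102946 < 0 → new bracket [1.654014, 2.760000]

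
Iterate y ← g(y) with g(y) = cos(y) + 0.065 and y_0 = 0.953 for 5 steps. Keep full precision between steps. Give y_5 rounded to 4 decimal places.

y_1 = g(0.953000) = 0.644240
y_2 = g(0.644240) = 0.864556
y_3 = g(0.864556) = 0.713978
y_4 = g(0.713978) = 0.820763
y_5 = g(0.820763) = 0.746663

0.7467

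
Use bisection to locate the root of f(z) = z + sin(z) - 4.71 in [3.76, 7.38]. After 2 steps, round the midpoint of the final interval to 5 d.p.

5.11750

f(3.760000) = -1.529738, f(7.380000) = 3.559758 (opposite signs)
step 1: m = 5.570000, f(m) = 0.205754 > 0 → root in [3.760000, 5.570000]
step 2: m = 4.665000, f(m) = -1.043877 < 0 → root in [4.665000, 5.570000]
Midpoint of [4.665000, 5.570000] = 5.117500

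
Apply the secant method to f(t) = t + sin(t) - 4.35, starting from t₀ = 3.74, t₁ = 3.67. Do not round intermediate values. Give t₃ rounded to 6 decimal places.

f(t_0) = -1.173327, f(t_1) = -1.184159
t_2 = 3.670000 - (-1.184159)·(3.670000 - 3.740000)/(-1.184159 - (-1.173327)) = 11.322948; f(t_2) = 6.026058
t_3 = 11.322948 - (6.026058)·(11.322948 - 3.670000)/(6.026058 - (-1.184159)) = 4.926870; f(t_3) = -0.400217

4.926870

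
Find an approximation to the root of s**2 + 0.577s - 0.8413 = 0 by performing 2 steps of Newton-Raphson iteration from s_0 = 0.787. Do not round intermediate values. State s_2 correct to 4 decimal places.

0.6730

Newton update: s ← s − f(s)/f'(s).
f'(s) = 2s + 0.577
s_0 = 0.787000: f = 0.232168, f' = 2.151000 → s_1 = 0.787000 - (0.232168)/(2.151000) = 0.679065
s_1 = 0.679065: f = 0.011650, f' = 1.935130 → s_2 = 0.679065 - (0.011650)/(1.935130) = 0.673045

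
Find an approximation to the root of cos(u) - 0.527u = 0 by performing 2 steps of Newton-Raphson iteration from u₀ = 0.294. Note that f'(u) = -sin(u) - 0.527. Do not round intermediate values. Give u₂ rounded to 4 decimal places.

1.0186

Newton update: u ← u − f(u)/f'(u).
u_0 = 0.294000: f = 0.802154, f' = -0.816783 → u_1 = 0.294000 - (0.802154)/(-0.816783) = 1.276090
u_1 = 1.276090: f = -0.382041, f' = -1.483888 → u_2 = 1.276090 - (-0.382041)/(-1.483888) = 1.018631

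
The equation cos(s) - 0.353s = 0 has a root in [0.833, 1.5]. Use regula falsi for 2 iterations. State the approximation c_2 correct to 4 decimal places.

False-position update: c = (a·f(b) − b·f(a))/(f(b) − f(a)); replace the endpoint whose sign matches f(c).
f(0.833000) = 0.378610, f(1.500000) = -0.458763
step 1: c = 1.134578, f(c) = 0.022009 > 0 → new bracket [1.134578, 1.500000]
step 2: c = 1.151306, f(c) = 0.000884 > 0 → new bracket [1.151306, 1.500000]

1.1513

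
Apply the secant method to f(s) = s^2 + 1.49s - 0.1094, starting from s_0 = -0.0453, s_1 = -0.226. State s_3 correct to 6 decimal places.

Secant update: s_(k+1) = s_k − f(s_k)·(s_k − s_(k-1))/(f(s_k) − f(s_(k-1))).
f(s_0) = -0.174845, f(s_1) = -0.395064
s_2 = -0.226000 - (-0.395064)·(-0.226000 - -0.045300)/(-0.395064 - (-0.174845)) = 0.098168; f(s_2) = 0.046508
s_3 = 0.098168 - (0.046508)·(0.098168 - -0.226000)/(0.046508 - (-0.395064)) = 0.064026; f(s_3) = -0.009902

0.064026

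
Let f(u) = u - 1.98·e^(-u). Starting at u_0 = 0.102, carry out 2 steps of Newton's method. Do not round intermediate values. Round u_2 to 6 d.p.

Newton update: u ← u − f(u)/f'(u).
f'(u) = 1 + 1.98·e^(-u)
u_0 = 0.102000: f = -1.685999, f' = 2.787999 → u_1 = 0.102000 - (-1.685999)/(2.787999) = 0.706734
u_1 = 0.706734: f = -0.269905, f' = 1.976640 → u_2 = 0.706734 - (-0.269905)/(1.976640) = 0.843282

0.843282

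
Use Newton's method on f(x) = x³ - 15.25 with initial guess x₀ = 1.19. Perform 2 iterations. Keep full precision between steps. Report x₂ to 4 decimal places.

3.1866

Newton update: x ← x − f(x)/f'(x).
f'(x) = 3x²
x_0 = 1.190000: f = -13.564841, f' = 4.248300 → x_1 = 1.190000 - (-13.564841)/(4.248300) = 4.383004
x_1 = 4.383004: f = 68.950709, f' = 57.632185 → x_2 = 4.383004 - (68.950709)/(57.632185) = 3.186612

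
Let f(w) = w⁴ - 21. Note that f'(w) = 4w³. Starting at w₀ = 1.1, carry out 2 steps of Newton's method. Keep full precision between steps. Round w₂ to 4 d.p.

3.6254

Newton update: w ← w − f(w)/f'(w).
w_0 = 1.100000: f = -19.535900, f' = 5.324000 → w_1 = 1.100000 - (-19.535900)/(5.324000) = 4.769403
w_1 = 4.769403: f = 496.435206, f' = 433.962270 → w_2 = 4.769403 - (496.435206)/(433.962270) = 3.625443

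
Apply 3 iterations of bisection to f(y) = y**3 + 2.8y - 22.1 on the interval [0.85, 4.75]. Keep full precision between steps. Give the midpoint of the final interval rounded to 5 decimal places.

2.55625

f(0.850000) = -19.105875, f(4.750000) = 98.371875 (opposite signs)
step 1: m = 2.800000, f(m) = 7.692000 > 0 → root in [0.850000, 2.800000]
step 2: m = 1.825000, f(m) = -10.911609 < 0 → root in [1.825000, 2.800000]
step 3: m = 2.312500, f(m) = -3.258545 < 0 → root in [2.312500, 2.800000]
Midpoint of [2.312500, 2.800000] = 2.556250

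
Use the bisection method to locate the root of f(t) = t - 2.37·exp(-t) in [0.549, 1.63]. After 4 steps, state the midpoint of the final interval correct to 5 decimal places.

0.92059

f(0.549000) = -0.819739, f(1.630000) = 1.165647 (opposite signs)
step 1: m = 1.089500, f(m) = 0.292268 > 0 → root in [0.549000, 1.089500]
step 2: m = 0.819250, f(m) = -0.225356 < 0 → root in [0.819250, 1.089500]
step 3: m = 0.954375, f(m) = 0.041800 > 0 → root in [0.819250, 0.954375]
step 4: m = 0.886813, f(m) = -0.089549 < 0 → root in [0.886813, 0.954375]
Midpoint of [0.886813, 0.954375] = 0.920594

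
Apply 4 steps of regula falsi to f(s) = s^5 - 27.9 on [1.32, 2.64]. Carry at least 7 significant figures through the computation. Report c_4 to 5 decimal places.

1.88794

f(1.320000) = -23.892536, f(2.640000) = 100.338856
step 1: c = 1.573866, f(c) = -18.243072 < 0 → new bracket [1.573866, 2.640000]
step 2: c = 1.737884, f(c) = -12.047273 < 0 → new bracket [1.737884, 2.640000]
step 3: c = 1.834587, f(c) = -7.117815 < 0 → new bracket [1.834587, 2.640000]
step 4: c = 1.887936, f(c) = -3.915160 < 0 → new bracket [1.887936, 2.640000]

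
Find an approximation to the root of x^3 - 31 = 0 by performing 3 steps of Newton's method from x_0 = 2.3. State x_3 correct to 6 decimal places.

3.141724

f'(x) = 3x^2
x_0 = 2.300000: f = -18.833000, f' = 15.870000 → x_1 = 2.300000 - (-18.833000)/(15.870000) = 3.486704
x_1 = 3.486704: f = 11.388243, f' = 36.471324 → x_2 = 3.486704 - (11.388243)/(36.471324) = 3.174452
x_2 = 3.174452: f = 0.989430, f' = 30.231446 → x_3 = 3.174452 - (0.989430)/(30.231446) = 3.141724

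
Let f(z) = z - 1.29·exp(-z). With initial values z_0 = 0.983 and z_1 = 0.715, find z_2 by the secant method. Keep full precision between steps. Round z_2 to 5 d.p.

0.66097

f(z_0) = 0.500299, f(z_1) = 0.083942
z_2 = 0.715000 - (0.083942)·(0.715000 - 0.983000)/(0.083942 - (0.500299)) = 0.660968; f(z_2) = -0.005125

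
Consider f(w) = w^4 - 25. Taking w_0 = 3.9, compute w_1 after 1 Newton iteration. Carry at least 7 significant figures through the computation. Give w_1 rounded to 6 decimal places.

3.030363

f'(w) = 4w^3
w_0 = 3.900000: f = 206.344100, f' = 237.276000 → w_1 = 3.900000 - (206.344100)/(237.276000) = 3.030363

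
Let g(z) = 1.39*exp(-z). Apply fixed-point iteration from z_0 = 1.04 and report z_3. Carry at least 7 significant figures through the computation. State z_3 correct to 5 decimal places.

z_1 = g(1.040000) = 0.491302
z_2 = g(0.491302) = 0.850443
z_3 = g(0.850443) = 0.593844

0.59384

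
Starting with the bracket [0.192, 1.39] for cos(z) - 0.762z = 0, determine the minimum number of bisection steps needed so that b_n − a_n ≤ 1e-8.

Initial width b − a = 1.39 − 0.192 = 1.198000.
After n steps the width is (b−a)/2^n; need (b−a)/2^n ≤ 1e-8.
So n ≥ log₂(1.198000/1e-8) = log₂(119800000.0000) ≈ 26.8361.
Hence n = 27.

27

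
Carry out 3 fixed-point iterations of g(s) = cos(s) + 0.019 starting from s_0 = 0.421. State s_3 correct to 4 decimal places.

0.8355

s_1 = g(0.421000) = 0.931681
s_2 = g(0.931681) = 0.615486
s_3 = g(0.615486) = 0.835493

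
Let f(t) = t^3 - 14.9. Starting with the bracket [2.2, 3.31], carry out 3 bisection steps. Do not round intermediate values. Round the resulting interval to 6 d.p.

f(2.200000) = -4.252000, f(3.310000) = 21.364691 (opposite signs)
step 1: m = 2.755000, f(m) = 6.010519 > 0 → root in [2.200000, 2.755000]
step 2: m = 2.477500, f(m) = 0.306910 > 0 → root in [2.200000, 2.477500]
step 3: m = 2.338750, f(m) = -2.107619 < 0 → root in [2.338750, 2.477500]

[2.338750, 2.477500]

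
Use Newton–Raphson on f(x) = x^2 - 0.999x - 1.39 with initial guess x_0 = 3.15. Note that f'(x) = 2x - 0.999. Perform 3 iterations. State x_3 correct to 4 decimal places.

1.7805

Newton update: x ← x − f(x)/f'(x).
x_0 = 3.150000: f = 5.385650, f' = 5.301000 → x_1 = 3.150000 - (5.385650)/(5.301000) = 2.134031
x_1 = 2.134031: f = 1.032192, f' = 3.269063 → x_2 = 2.134031 - (1.032192)/(3.269063) = 1.818286
x_2 = 1.818286: f = 0.099695, f' = 2.637571 → x_3 = 1.818286 - (0.099695)/(2.637571) = 1.780487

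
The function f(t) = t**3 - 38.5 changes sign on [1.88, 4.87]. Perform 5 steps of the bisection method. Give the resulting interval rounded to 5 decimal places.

[3.37500, 3.46844]

f(1.880000) = -31.855328, f(4.870000) = 77.001303 (opposite signs)
step 1: m = 3.375000, f(m) = -0.056641 < 0 → root in [3.375000, 4.870000]
step 2: m = 4.122500, f(m) = 31.561913 > 0 → root in [3.375000, 4.122500]
step 3: m = 3.748750, f(m) = 14.181658 > 0 → root in [3.375000, 3.748750]
step 4: m = 3.561875, f(m) = 6.689343 > 0 → root in [3.375000, 3.561875]
step 5: m = 3.468438, f(m) = 3.225507 > 0 → root in [3.375000, 3.468438]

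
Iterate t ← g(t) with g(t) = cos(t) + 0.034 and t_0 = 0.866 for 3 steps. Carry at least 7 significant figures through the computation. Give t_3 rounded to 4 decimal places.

0.7232

t_1 = g(0.866000) = 0.681879
t_2 = g(0.681879) = 0.810390
t_3 = g(0.810390) = 0.723216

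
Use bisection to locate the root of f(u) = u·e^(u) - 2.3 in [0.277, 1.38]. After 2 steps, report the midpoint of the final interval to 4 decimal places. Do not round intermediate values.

0.9664

f(0.277000) = -1.934591, f(1.380000) = 3.185364 (opposite signs)
step 1: m = 0.828500, f(m) = -0.402833 < 0 → root in [0.828500, 1.380000]
step 2: m = 1.104250, f(m) = 1.031479 > 0 → root in [0.828500, 1.104250]
Midpoint of [0.828500, 1.104250] = 0.966375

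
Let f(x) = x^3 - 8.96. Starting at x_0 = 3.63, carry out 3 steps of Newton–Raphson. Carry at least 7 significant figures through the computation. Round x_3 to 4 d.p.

2.0828

Newton update: x ← x − f(x)/f'(x).
f'(x) = 3x^2
x_0 = 3.630000: f = 38.872147, f' = 39.530700 → x_1 = 3.630000 - (38.872147)/(39.530700) = 2.646659
x_1 = 2.646659: f = 9.579333, f' = 21.014416 → x_2 = 2.646659 - (9.579333)/(21.014416) = 2.190813
x_2 = 2.190813: f = 1.555168, f' = 14.398991 → x_3 = 2.190813 - (1.555168)/(14.398991) = 2.082808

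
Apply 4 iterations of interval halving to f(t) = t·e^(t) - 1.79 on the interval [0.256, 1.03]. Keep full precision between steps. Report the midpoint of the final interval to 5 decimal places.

f(0.256000) = -1.459311, f(1.030000) = 1.095098 (opposite signs)
step 1: m = 0.643000, f(m) = -0.566899 < 0 → root in [0.643000, 1.030000]
step 2: m = 0.836500, f(m) = 0.140871 > 0 → root in [0.643000, 0.836500]
step 3: m = 0.739750, f(m) = -0.239919 < 0 → root in [0.739750, 0.836500]
step 4: m = 0.788125, f(m) = -0.056701 < 0 → root in [0.788125, 0.836500]
Midpoint of [0.788125, 0.836500] = 0.812312

0.81231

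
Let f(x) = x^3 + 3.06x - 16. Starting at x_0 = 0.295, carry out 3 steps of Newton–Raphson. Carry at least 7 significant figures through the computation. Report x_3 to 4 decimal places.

f'(x) = 3x^2 + 3.06
x_0 = 0.295000: f = -15.071628, f' = 3.321075 → x_1 = 0.295000 - (-15.071628)/(3.321075) = 4.833177
x_1 = 4.833177: f = 111.690634, f' = 73.138812 → x_2 = 4.833177 - (111.690634)/(73.138812) = 3.306073
x_2 = 3.306073: f = 30.252339, f' = 35.850348 → x_3 = 3.306073 - (30.252339)/(35.850348) = 2.462222

2.4622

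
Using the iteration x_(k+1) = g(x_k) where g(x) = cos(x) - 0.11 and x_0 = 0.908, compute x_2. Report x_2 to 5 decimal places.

0.76502

x_1 = g(0.908000) = 0.505324
x_2 = g(0.505324) = 0.765018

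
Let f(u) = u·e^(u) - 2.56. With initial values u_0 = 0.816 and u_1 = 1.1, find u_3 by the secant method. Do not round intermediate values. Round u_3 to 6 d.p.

f(u_0) = -0.714668, f(u_1) = 0.744583
u_2 = 1.100000 - (0.744583)·(1.100000 - 0.816000)/(0.744583 - (-0.714668)) = 0.955089; f(u_2) = -0.077817
u_3 = 0.955089 - (-0.077817)·(0.955089 - 1.100000)/(-0.077817 - (0.744583)) = 0.968801; f(u_3) = -0.007420

0.968801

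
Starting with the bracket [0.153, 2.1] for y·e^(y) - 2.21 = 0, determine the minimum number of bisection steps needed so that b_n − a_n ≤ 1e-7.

25

Initial width b − a = 2.1 − 0.153 = 1.947000.
After n steps the width is (b−a)/2^n; need (b−a)/2^n ≤ 1e-7.
So n ≥ log₂(1.947000/1e-7) = log₂(19470000.0000) ≈ 24.2147.
Hence n = 25.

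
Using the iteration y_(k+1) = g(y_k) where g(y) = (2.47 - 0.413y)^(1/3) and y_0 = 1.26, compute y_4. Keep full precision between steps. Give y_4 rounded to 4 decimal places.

y_1 = g(1.260000) = 1.249252
y_2 = g(1.249252) = 1.250199
y_3 = g(1.250199) = 1.250116
y_4 = g(1.250116) = 1.250123

1.2501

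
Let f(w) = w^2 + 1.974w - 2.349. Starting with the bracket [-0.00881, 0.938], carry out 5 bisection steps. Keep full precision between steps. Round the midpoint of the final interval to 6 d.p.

0.834443

f(-0.008810) = -2.366313, f(0.938000) = 0.382456 (opposite signs)
step 1: m = 0.464595, f(m) = -1.216041 < 0 → root in [0.464595, 0.938000]
step 2: m = 0.701297, f(m) = -0.472821 < 0 → root in [0.701297, 0.938000]
step 3: m = 0.819649, f(m) = -0.059189 < 0 → root in [0.819649, 0.938000]
step 4: m = 0.878824, f(m) = 0.158132 > 0 → root in [0.819649, 0.878824]
step 5: m = 0.849237, f(m) = 0.048596 > 0 → root in [0.819649, 0.849237]
Midpoint of [0.819649, 0.849237] = 0.834443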